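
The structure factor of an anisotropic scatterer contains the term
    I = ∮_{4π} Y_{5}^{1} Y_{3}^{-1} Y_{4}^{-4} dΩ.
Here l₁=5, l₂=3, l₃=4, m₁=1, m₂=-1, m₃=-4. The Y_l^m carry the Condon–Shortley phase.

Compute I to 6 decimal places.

m-sum = 1 − 1 − 4 = -4 ≠ 0 ⇒ I = 0

0.000000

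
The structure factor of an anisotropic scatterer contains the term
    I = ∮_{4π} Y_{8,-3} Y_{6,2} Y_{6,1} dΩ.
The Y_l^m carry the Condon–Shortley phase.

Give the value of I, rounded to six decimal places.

Checks pass: Σm=0; 20 even; l₃=6∈[2,14].
(2·8+1)(2·6+1)(2·6+1) = 2873
Δ: 8! 8! 4! / 21! → 1/1309458150
sum: t=2:+1/49766400 t=3:−1/3110400 t=4:+1/1327104 t=5:−1/3110400 t=6:+1/49766400 = 1/6635520
3j²(8 6 6; 0 0 0) = Δ·Π!·Σ² = 350/46189  (sign +1)
sum: t=4:+1/69672960 t=5:−1/6220800 t=6:+1/4147200 t=7:−1/17418240 t=8:+1/696729600 = 1/25804800
3j²(8 6 6; -3 2 1) = Δ·Π!·Σ² = 27/8398  (sign -1)
combine: 4πI² = 2873·350/46189·27/8398 = 4725/67507
take √, sign -1: I = -0.07463140

-0.074631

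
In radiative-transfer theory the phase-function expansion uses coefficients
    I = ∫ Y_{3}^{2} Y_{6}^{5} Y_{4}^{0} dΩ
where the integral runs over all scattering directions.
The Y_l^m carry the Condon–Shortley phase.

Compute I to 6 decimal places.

2 + 5 + 0 = 7 ≠ 0: azimuthal integral kills it; I = 0

0.000000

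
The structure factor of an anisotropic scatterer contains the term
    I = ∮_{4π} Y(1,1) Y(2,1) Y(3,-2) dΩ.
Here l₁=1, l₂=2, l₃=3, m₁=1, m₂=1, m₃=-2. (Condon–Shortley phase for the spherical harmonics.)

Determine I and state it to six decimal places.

0.261169

Checks pass: Σm=0; 6 even; l₃=3∈[1,3].
(2·1+1)(2·2+1)(2·3+1) = 105
Δ: 0! 2! 4! / 7! → 1/105
sum: t=0:+1/4 = 1/4
3j²(1 2 3; 0 0 0) = Δ·Π!·Σ² = 3/35  (sign -1)
sum: t=0:+1/12 = 1/12
3j²(1 2 3; 1 1 -2) = Δ·Π!·Σ² = 2/21  (sign -1)
combine: 4πI² = 105·3/35·2/21 = 6/7
take √, sign +1: I = 0.26116903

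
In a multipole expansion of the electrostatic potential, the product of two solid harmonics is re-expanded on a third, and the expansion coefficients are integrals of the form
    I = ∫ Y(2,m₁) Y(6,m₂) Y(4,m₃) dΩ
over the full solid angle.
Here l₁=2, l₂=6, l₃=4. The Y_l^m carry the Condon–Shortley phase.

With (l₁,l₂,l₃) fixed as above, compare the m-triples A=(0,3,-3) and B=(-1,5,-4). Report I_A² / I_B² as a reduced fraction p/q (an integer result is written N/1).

36/55

l's match ⇒ only the (l;m) 3-j factors differ between A and B.
A: triangle coeff Δ(2,6,4) = 1/6435; Σ_t [2,2]: t=2:+1/20160 = 1/20160; (3j)²=12/715 [(2 6 4; 0 3 -3)], sign=-1
B: triangle coeff Δ(2,6,4) = 1/6435; Σ_t [3,3]: t=3:−1/241920 = -1/241920; (3j)²=1/39 [(2 6 4; -1 5 -4)], sign=-1
I_A²/I_B² = (12/715)/(1/39) = 36/55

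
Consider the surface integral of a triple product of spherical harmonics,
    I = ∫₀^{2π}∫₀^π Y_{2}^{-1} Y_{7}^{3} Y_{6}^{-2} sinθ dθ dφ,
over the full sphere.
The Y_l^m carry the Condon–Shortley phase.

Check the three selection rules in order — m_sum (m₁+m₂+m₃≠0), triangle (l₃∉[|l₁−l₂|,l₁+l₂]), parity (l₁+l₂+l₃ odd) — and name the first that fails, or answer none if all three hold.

parity

m₁+m₂+m₃ = -1 + 3 − 2 = 0  ✓
triangle: |2−7|=5 ≤ l₃=6 ≤ 2+7=9  ✓
parity: l₁+l₂+l₃ = 15 is odd  ✗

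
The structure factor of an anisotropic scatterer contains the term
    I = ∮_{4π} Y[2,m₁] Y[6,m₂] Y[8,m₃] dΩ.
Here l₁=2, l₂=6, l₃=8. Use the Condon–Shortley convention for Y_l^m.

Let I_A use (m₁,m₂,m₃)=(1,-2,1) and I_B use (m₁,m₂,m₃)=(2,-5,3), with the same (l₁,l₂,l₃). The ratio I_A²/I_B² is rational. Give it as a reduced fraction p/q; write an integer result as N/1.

Same 2,6,8: normalisation and zero-m 3j drop out of the ratio.
A: Δ: 0! 4! 12! / 17! → 1/30940; sum: t=0:+1/5806080 = 1/5806080; 3j²(2 6 8; 1 -2 1) = Δ·Π!·Σ² = 9/884  (sign -1)
B: Δ: 0! 4! 12! / 17! → 1/30940; sum: t=0:+1/958003200 = 1/958003200; 3j²(2 6 8; 2 -5 3) = Δ·Π!·Σ² = 1/6188  (sign -1)
I_A²/I_B² = (9/884)/(1/6188) = 63/1

63/1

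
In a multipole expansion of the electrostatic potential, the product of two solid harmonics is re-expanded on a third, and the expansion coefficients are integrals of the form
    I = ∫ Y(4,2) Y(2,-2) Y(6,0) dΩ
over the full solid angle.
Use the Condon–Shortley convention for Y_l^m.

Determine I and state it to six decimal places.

0.061597

Checks pass: Σm=0; 12 even; l₃=6∈[2,6].
(2·4+1)(2·2+1)(2·6+1) = 585
Δ: 0! 8! 4! / 13! → 1/6435
sum: t=0:+1/2304 = 1/2304
3j²(4 2 6; 0 0 0) = Δ·Π!·Σ² = 5/143  (sign +1)
sum: t=0:+1/34560 = 1/34560
3j²(4 2 6; 2 -2 0) = Δ·Π!·Σ² = 1/429  (sign +1)
combine: 4πI² = 585·5/143·1/429 = 75/1573
take √, sign +1: I = 0.06159725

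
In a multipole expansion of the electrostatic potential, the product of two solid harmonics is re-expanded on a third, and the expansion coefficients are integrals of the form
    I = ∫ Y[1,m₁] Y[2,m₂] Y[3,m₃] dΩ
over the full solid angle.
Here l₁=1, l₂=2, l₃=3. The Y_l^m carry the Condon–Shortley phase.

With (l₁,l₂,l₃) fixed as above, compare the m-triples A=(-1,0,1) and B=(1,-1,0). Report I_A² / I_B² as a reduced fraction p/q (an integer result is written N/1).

2/1

l's match ⇒ only the (l;m) 3-j factors differ between A and B.
A: triangle coeff Δ(1,2,3) = 1/105; Σ_t [0,0]: t=0:+1/8 = 1/8; (3j)²=2/35 [(1 2 3; -1 0 1)], sign=+1
B: triangle coeff Δ(1,2,3) = 1/105; Σ_t [0,0]: t=0:+1/12 = 1/12; (3j)²=1/35 [(1 2 3; 1 -1 0)], sign=-1
I_A²/I_B² = (2/35)/(1/35) = 2/1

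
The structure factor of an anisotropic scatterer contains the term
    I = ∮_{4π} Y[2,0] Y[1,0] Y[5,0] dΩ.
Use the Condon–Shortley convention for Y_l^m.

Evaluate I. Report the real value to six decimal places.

0.000000

l₃=5 ∉ [1,3] — triangle fails ⇒ I = 0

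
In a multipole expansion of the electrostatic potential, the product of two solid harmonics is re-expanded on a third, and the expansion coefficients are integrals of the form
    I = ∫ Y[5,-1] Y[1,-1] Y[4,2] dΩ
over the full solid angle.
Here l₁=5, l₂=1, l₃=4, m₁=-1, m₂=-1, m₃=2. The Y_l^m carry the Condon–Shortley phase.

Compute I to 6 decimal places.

m-sum 0 ✓  L=10 even ✓  4≤4≤6 ✓
Π(2lᵢ+1) = 11×3×9 = 297
triangle coeff Δ(5,1,4) = 1/495
Σ_t [1,1]: t=1:−1/576 = -1/576
(3j)²=5/99 [(5 1 4; 0 0 0)], sign=-1
Σ_t [0,0]: t=0:+1/2880 = 1/2880
(3j)²=2/165 [(5 1 4; -1 -1 2)], sign=+1
⇒ 4πI² = 2/11
I = (-1)√(2/11/(4π)) = -0.12028562

-0.120286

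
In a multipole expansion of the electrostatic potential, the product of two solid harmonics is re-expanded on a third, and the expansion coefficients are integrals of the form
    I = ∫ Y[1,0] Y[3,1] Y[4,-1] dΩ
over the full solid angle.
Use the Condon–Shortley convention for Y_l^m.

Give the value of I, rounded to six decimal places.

-0.238414

Rules hold: Σm=0, L=8 even, 2≤4≤4.
N = 3·7·9 = 189
Δ = 0!·2!·6!/9! = 1/252
Racah Σ t=0..0: t=0:+1/36 = 1/36
⇒ 3j(1 3 4; 0 0 0)² = 4/63, sgn +1
Racah Σ t=0..0: t=0:+1/48 = 1/48
⇒ 3j(1 3 4; 0 1 -1)² = 5/84, sgn -1
4πI² = N·(3j₀)²·(3jₘ)² = 5/7
I = -1·√(0.714286/4π) = -0.23841361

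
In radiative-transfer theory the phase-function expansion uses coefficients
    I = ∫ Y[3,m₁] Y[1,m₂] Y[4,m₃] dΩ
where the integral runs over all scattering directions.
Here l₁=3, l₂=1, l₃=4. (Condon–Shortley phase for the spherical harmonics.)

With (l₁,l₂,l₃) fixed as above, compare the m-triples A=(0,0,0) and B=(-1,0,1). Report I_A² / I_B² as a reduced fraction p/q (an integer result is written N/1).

l's match ⇒ only the (l;m) 3-j factors differ between A and B.
A: triangle coeff Δ(3,1,4) = 1/252; Σ_t [0,0]: t=0:+1/36 = 1/36; (3j)²=4/63 [(3 1 4; 0 0 0)], sign=+1
B: triangle coeff Δ(3,1,4) = 1/252; Σ_t [0,0]: t=0:+1/48 = 1/48; (3j)²=5/84 [(3 1 4; -1 0 1)], sign=-1
I_A²/I_B² = (4/63)/(5/84) = 16/15

16/15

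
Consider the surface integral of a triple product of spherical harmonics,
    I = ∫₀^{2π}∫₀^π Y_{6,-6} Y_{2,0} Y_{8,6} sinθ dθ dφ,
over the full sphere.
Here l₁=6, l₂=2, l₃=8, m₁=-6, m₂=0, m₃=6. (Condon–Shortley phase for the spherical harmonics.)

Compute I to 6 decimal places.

m-sum 0 ✓  L=16 even ✓  4≤8≤8 ✓
Π(2lᵢ+1) = 13×5×17 = 1105
triangle coeff Δ(6,2,8) = 1/30940
Σ_t [0,0]: t=0:+1/2073600 = 1/2073600
(3j)²=28/1105 [(6 2 8; 0 0 0)], sign=+1
Σ_t [0,0]: t=0:+1/1916006400 = 1/1916006400
(3j)²=1/340 [(6 2 8; -6 0 6)], sign=+1
⇒ 4πI² = 7/85
I = (+1)√(7/85/(4π)) = 0.08095331

0.080953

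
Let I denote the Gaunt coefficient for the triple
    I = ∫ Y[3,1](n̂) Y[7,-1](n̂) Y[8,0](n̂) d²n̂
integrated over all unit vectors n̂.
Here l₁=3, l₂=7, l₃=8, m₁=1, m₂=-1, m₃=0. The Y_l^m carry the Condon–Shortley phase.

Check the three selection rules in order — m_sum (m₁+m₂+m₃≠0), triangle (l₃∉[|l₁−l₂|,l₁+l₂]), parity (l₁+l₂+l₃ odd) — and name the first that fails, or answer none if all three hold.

m₁+m₂+m₃ = 1 − 1 + 0 = 0  ✓
triangle: |3−7|=4 ≤ l₃=8 ≤ 3+7=10  ✓
parity: l₁+l₂+l₃ = 18 is even  ✓

none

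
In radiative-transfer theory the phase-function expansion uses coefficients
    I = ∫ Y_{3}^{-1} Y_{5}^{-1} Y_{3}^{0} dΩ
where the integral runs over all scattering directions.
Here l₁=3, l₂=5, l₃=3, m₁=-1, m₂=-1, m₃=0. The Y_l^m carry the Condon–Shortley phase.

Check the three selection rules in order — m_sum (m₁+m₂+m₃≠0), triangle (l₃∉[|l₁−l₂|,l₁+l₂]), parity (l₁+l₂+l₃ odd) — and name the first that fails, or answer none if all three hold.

m_sum

Σmᵢ = -2  ✗
l₃∈[|l₁−l₂|,l₁+l₂]=[2,8], have l₃=3
Σlᵢ = 11 ⇒ odd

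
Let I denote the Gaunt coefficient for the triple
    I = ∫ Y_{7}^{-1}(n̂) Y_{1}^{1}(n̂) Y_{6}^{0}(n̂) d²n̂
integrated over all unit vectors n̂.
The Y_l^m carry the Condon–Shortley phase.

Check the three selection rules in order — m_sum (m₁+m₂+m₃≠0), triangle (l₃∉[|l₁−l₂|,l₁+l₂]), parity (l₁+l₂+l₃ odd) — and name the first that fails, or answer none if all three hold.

none

Σmᵢ = 0  ✓
l₃∈[|l₁−l₂|,l₁+l₂]=[6,8], have l₃=6  ✓
Σlᵢ = 14 ⇒ even  ✓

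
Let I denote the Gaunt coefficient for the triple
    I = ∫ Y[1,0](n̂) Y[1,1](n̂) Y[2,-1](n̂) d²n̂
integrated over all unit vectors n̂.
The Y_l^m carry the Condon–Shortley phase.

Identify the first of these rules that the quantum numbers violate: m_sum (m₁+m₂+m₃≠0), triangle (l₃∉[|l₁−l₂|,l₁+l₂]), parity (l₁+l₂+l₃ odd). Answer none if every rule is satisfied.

none

m₁+m₂+m₃ = 0 + 1 − 1 = 0  ✓
triangle: |1−1|=0 ≤ l₃=2 ≤ 1+1=2  ✓
parity: l₁+l₂+l₃ = 4 is even  ✓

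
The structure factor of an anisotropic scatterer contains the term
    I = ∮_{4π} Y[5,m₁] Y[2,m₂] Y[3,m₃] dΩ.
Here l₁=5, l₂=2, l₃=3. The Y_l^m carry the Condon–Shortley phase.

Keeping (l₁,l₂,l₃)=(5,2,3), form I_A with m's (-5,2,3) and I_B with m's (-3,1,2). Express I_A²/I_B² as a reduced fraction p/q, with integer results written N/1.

Same 5,2,3: normalisation and zero-m 3j drop out of the ratio.
A: Δ: 4! 6! 0! / 11! → 1/2310; sum: t=4:+1/17280 = 1/17280; 3j²(5 2 3; -5 2 3) = Δ·Π!·Σ² = 1/11  (sign +1)
B: Δ: 4! 6! 0! / 11! → 1/2310; sum: t=3:−1/720 = -1/720; 3j²(5 2 3; -3 1 2) = Δ·Π!·Σ² = 8/165  (sign +1)
I_A²/I_B² = (1/11)/(8/165) = 15/8

15/8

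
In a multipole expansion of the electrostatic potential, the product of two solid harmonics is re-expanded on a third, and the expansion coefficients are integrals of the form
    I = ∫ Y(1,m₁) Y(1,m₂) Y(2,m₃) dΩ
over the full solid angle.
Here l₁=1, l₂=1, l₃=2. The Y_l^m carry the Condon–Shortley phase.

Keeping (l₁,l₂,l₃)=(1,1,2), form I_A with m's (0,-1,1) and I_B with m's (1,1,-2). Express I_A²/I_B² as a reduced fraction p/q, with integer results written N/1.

1/2

Same 1,1,2: normalisation and zero-m 3j drop out of the ratio.
A: Δ: 0! 2! 2! / 5! → 1/30; sum: t=0:+1/2 = 1/2; 3j²(1 1 2; 0 -1 1) = Δ·Π!·Σ² = 1/10  (sign -1)
B: Δ: 0! 2! 2! / 5! → 1/30; sum: t=0:+1/4 = 1/4; 3j²(1 1 2; 1 1 -2) = Δ·Π!·Σ² = 1/5  (sign +1)
I_A²/I_B² = (1/10)/(1/5) = 1/2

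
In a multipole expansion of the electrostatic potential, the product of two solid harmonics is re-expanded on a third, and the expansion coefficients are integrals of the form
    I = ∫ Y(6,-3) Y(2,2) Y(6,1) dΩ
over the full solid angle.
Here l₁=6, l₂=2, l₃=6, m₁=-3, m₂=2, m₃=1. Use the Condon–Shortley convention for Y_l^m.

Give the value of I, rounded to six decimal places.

Rules hold: Σm=0, L=14 even, 4≤6≤8.
N = 13·5·13 = 845
Δ = 2!·10!·2!/15! = 1/90090
Racah Σ t=0..2: t=0:+1/69120 t=1:−1/14400 t=2:+1/69120 = -7/172800
⇒ 3j(6 2 6; 0 0 0)² = 14/715, sgn -1
Racah Σ t=2..2: t=2:+1/120960 = 1/120960
⇒ 3j(6 2 6; -3 2 1)² = 24/1001, sgn -1
4πI² = N·(3j₀)²·(3jₘ)² = 48/121
I = +1·√(0.396694/4π) = 0.17767364

0.177674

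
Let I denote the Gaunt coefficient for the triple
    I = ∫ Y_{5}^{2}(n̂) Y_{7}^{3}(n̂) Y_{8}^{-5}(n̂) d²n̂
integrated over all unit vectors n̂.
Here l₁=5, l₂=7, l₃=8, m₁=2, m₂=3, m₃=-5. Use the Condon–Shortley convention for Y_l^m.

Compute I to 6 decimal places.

-0.129449

Checks pass: Σm=0; 20 even; l₃=8∈[2,12].
(2·5+1)(2·7+1)(2·8+1) = 2805
Δ: 4! 6! 10! / 21! → 1/814773960
sum: t=0:+1/87091200 t=1:−1/4976640 t=2:+1/2073600 t=3:−1/4976640 t=4:+1/87091200 = 1/9676800
3j²(5 7 8; 0 0 0) = Δ·Π!·Σ² = 360/46189  (sign +1)
sum: t=0:+1/3135283200 t=1:−1/104509440 t=2:+1/38707200 t=3:−1/130636800 = 1/111974400
3j²(5 7 8; 2 3 -5) = Δ·Π!·Σ² = 28/2907  (sign -1)
combine: 4πI² = 2805·360/46189·28/2907 = 16800/79781
take √, sign -1: I = -0.12944938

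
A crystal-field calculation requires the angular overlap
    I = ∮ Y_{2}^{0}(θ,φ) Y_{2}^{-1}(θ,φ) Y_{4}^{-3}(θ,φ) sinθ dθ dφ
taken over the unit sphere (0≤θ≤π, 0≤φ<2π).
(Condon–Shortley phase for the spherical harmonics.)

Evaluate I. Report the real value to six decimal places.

0.000000

Σmᵢ = -4 ≠ 0, so the φ-integral vanishes; I = 0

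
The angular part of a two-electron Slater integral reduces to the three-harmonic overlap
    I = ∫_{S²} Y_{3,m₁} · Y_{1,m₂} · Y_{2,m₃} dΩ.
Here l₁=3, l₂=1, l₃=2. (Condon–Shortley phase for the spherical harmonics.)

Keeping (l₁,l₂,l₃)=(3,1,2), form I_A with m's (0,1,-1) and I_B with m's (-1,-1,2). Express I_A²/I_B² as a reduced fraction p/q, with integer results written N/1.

Same 3,1,2: normalisation and zero-m 3j drop out of the ratio.
A: Δ: 2! 4! 0! / 7! → 1/105; sum: t=2:+1/12 = 1/12; 3j²(3 1 2; 0 1 -1) = Δ·Π!·Σ² = 1/35  (sign -1)
B: Δ: 2! 4! 0! / 7! → 1/105; sum: t=0:+1/48 = 1/48; 3j²(3 1 2; -1 -1 2) = Δ·Π!·Σ² = 1/105  (sign +1)
I_A²/I_B² = (1/35)/(1/105) = 3/1

3/1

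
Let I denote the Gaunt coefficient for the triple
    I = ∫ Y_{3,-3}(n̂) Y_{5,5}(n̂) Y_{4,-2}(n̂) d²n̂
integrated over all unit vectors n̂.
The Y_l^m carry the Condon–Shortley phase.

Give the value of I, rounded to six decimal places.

Checks pass: Σm=0; 12 even; l₃=4∈[2,8].
(2·3+1)(2·5+1)(2·4+1) = 693
Δ: 4! 2! 6! / 13! → 1/180180
sum: t=1:−1/576 t=2:+1/144 t=3:−1/576 = 1/288
3j²(3 5 4; 0 0 0) = Δ·Π!·Σ² = 20/1001  (sign +1)
sum: t=4:+1/34560 = 1/34560
3j²(3 5 4; -3 5 -2) = Δ·Π!·Σ² = 5/286  (sign +1)
combine: 4πI² = 693·20/1001·5/286 = 450/1859
take √, sign +1: I = 0.13879110

0.138791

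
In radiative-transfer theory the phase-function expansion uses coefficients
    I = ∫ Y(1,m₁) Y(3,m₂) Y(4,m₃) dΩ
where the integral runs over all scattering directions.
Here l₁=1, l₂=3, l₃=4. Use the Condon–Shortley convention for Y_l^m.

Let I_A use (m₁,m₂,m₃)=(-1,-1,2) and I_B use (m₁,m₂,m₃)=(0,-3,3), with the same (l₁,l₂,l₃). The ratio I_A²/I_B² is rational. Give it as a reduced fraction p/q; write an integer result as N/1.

l's match ⇒ only the (l;m) 3-j factors differ between A and B.
A: triangle coeff Δ(1,3,4) = 1/252; Σ_t [0,0]: t=0:+1/96 = 1/96; (3j)²=5/84 [(1 3 4; -1 -1 2)], sign=+1
B: triangle coeff Δ(1,3,4) = 1/252; Σ_t [0,0]: t=0:+1/720 = 1/720; (3j)²=1/36 [(1 3 4; 0 -3 3)], sign=-1
I_A²/I_B² = (5/84)/(1/36) = 15/7

15/7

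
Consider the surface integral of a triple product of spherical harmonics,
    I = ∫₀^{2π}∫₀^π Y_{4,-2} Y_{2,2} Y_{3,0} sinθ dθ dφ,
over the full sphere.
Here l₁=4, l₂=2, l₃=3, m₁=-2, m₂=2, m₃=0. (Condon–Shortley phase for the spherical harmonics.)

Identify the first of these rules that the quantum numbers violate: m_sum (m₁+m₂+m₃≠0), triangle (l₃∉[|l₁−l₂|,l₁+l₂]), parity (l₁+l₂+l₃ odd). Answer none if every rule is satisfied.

azimuthal sum: -2 + 2 + 0 = 0  ✓
2 ≤ 3 ≤ 6 (triangle on l)  ✓
L = 4 + 2 + 3 = 9 (odd)  ✗

parity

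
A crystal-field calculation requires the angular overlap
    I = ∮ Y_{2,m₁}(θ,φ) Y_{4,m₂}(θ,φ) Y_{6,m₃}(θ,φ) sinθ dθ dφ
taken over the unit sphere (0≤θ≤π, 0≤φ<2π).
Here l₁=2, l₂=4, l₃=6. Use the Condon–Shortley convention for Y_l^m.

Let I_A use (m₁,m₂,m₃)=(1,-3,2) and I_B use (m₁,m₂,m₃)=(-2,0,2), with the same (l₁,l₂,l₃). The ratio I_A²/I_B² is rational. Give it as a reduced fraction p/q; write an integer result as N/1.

16/35

l's match ⇒ only the (l;m) 3-j factors differ between A and B.
A: triangle coeff Δ(2,4,6) = 1/6435; Σ_t [0,0]: t=0:+1/30240 = 1/30240; (3j)²=32/6435 [(2 4 6; 1 -3 2)], sign=+1
B: triangle coeff Δ(2,4,6) = 1/6435; Σ_t [0,0]: t=0:+1/13824 = 1/13824; (3j)²=14/1287 [(2 4 6; -2 0 2)], sign=+1
I_A²/I_B² = (32/6435)/(14/1287) = 16/35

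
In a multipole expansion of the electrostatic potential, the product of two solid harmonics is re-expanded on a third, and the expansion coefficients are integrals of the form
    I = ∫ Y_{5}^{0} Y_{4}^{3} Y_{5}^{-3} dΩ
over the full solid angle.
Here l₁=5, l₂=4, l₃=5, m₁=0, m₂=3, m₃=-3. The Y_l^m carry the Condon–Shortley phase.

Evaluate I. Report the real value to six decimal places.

0.130198

Checks pass: Σm=0; 14 even; l₃=5∈[1,9].
(2·5+1)(2·4+1)(2·5+1) = 1089
Δ: 4! 6! 4! / 15! → 1/3153150
sum: t=0:+1/69120 t=1:−1/1728 t=2:+1/576 t=3:−1/1728 t=4:+1/69120 = 7/11520
3j²(5 4 5; 0 0 0) = Δ·Π!·Σ² = 2/143  (sign -1)
sum: t=3:−1/6912 t=4:+1/17280 = -1/11520
3j²(5 4 5; 0 3 -3) = Δ·Π!·Σ² = 2/143  (sign -1)
combine: 4πI² = 1089·2/143·2/143 = 36/169
take √, sign +1: I = 0.13019760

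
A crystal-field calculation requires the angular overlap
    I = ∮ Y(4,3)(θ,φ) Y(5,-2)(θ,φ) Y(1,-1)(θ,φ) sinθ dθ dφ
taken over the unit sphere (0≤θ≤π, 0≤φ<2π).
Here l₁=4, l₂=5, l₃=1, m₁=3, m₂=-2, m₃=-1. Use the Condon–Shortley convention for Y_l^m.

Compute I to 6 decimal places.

m-sum 0 ✓  L=10 even ✓  1≤1≤9 ✓
Π(2lᵢ+1) = 9×11×3 = 297
triangle coeff Δ(4,5,1) = 1/495
Σ_t [4,4]: t=4:+1/576 = 1/576
(3j)²=5/99 [(4 5 1; 0 0 0)], sign=-1
Σ_t [1,1]: t=1:−1/10080 = -1/10080
(3j)²=1/165 [(4 5 1; 3 -2 -1)], sign=-1
⇒ 4πI² = 1/11
I = (+1)√(1/11/(4π)) = 0.08505478

0.085055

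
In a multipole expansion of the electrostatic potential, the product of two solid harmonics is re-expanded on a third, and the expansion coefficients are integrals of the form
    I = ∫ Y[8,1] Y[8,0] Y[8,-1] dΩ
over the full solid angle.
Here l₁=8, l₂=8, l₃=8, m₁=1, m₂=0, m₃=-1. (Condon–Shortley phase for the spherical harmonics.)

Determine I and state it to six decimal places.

Rules hold: Σm=0, L=24 even, 0≤8≤16.
N = 17·17·17 = 4913
Δ = 8!·8!·8!/25! = 1/236637794250
Racah Σ t=0..8: t=0:+1/65548320768000 t=1:−1/128024064000 t=2:+1/2985984000 t=3:−1/373248000 t=4:+1/191102976 t=5:−1/373248000 t=6:+1/2985984000 t=7:−1/128024064000 t=8:+1/65548320768000 = 11/20808990720
⇒ 3j(8 8 8; 0 0 0)² = 490/96577, sgn +1
Racah Σ t=0..7: t=0:+1/8193540096000 t=1:−1/36578304000 t=2:+1/1492992000 t=3:−1/298598400 t=4:+1/238878720 t=5:−1/746496000 t=6:+1/10450944000 t=7:−1/1024192512000 = 11/46820229120
⇒ 3j(8 8 8; 1 0 -1)² = 245/193154, sgn -1
4πI² = N·(3j₀)²·(3jₘ)² = 1020425/32273761
I = -1·√(0.0316178/4π) = -0.05016038

-0.050160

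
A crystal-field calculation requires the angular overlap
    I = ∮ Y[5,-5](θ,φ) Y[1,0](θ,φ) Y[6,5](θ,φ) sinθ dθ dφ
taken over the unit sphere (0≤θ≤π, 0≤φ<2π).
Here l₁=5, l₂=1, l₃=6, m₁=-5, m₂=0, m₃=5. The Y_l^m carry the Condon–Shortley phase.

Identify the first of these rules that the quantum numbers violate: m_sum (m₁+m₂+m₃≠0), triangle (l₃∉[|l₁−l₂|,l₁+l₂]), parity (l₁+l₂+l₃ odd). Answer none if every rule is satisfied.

azimuthal sum: -5 + 0 + 5 = 0  ✓
4 ≤ 6 ≤ 6 (triangle on l)  ✓
L = 5 + 1 + 6 = 12 (even)  ✓

none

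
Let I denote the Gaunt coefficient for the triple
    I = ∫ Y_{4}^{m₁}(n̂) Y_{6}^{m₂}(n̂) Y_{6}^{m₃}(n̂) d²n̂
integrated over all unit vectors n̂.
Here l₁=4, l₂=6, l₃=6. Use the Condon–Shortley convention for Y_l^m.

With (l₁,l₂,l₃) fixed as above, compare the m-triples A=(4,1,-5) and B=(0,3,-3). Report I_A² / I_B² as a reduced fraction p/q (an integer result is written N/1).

385/243

Shared (l₁,l₂,l₃)=(4,6,6): N and (l;000)² cancel in I_A²/I_B².
A: Δ = 4!·4!·8!/17! = 1/15315300; Racah Σ t=0..0: t=0:+1/2903040 = 1/2903040; ⇒ 3j(4 6 6; 4 1 -5)² = 5/663, sgn -1
B: Δ = 4!·4!·8!/17! = 1/15315300; Racah Σ t=1..4: t=1:−1/1451520 t=2:+1/80640 t=3:−1/51840 t=4:+1/414720 = -1/193536; ⇒ 3j(4 6 6; 0 3 -3)² = 81/17017, sgn +1
I_A²/I_B² = (5/663)/(81/17017) = 385/243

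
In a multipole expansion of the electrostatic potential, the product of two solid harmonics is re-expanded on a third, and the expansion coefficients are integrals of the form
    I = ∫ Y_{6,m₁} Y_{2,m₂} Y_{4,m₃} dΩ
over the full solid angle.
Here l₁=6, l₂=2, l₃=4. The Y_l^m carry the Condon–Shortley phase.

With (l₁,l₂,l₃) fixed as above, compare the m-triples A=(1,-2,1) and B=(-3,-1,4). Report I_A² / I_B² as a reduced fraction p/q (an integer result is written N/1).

Same 6,2,4: normalisation and zero-m 3j drop out of the ratio.
A: Δ: 4! 8! 0! / 13! → 1/6435; sum: t=0:+1/17280 = 1/17280; 3j²(6 2 4; 1 -2 1) = Δ·Π!·Σ² = 7/1287  (sign -1)
B: Δ: 4! 8! 0! / 13! → 1/6435; sum: t=1:−1/241920 = -1/241920; 3j²(6 2 4; -3 -1 4) = Δ·Π!·Σ² = 1/715  (sign -1)
I_A²/I_B² = (7/1287)/(1/715) = 35/9

35/9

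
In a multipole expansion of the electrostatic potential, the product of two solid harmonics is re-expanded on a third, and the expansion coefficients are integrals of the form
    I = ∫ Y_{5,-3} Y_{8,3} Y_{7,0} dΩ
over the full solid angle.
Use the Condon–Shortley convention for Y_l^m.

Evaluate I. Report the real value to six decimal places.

Rules hold: Σm=0, L=20 even, 3≤7≤13.
N = 11·17·15 = 2805
Δ = 6!·4!·10!/21! = 1/814773960
Racah Σ t=1..5: t=1:−1/87091200 t=2:+1/4976640 t=3:−1/2073600 t=4:+1/4976640 t=5:−1/87091200 = -1/9676800
⇒ 3j(5 8 7; 0 0 0)² = 360/46189, sgn +1
Racah Σ t=4..6: t=4:+1/34836480 t=5:−1/12441600 t=6:+1/41472000 = -1/36288000
⇒ 3j(5 8 7; -3 3 0)² = 192/20995, sgn +1
4πI² = N·(3j₀)²·(3jₘ)² = 207360/1037153
I = +1·√(0.199932/4π) = 0.12613516

0.126135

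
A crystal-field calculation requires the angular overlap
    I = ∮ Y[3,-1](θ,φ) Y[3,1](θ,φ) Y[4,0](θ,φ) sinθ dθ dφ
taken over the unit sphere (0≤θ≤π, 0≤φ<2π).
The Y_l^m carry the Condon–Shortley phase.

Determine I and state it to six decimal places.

-0.025645

Rules hold: Σm=0, L=10 even, 0≤4≤6.
N = 7·7·9 = 441
Δ = 2!·4!·4!/11! = 1/34650
Racah Σ t=0..2: t=0:+1/72 t=1:−1/16 t=2:+1/72 = -5/144
⇒ 3j(3 3 4; 0 0 0)² = 2/77, sgn -1
Racah Σ t=0..2: t=0:+1/1152 t=1:−1/36 t=2:+1/32 = 5/1152
⇒ 3j(3 3 4; -1 1 0)² = 1/1386, sgn +1
4πI² = N·(3j₀)²·(3jₘ)² = 1/121
I = -1·√(0.00826446/4π) = -0.02564498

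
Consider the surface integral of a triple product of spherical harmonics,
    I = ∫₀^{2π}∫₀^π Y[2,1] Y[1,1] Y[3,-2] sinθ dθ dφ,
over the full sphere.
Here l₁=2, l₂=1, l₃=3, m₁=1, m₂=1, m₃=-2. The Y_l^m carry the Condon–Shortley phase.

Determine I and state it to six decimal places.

0.261169

Checks pass: Σm=0; 6 even; l₃=3∈[1,3].
(2·2+1)(2·1+1)(2·3+1) = 105
Δ: 0! 4! 2! / 7! → 1/105
sum: t=0:+1/4 = 1/4
3j²(2 1 3; 0 0 0) = Δ·Π!·Σ² = 3/35  (sign -1)
sum: t=0:+1/12 = 1/12
3j²(2 1 3; 1 1 -2) = Δ·Π!·Σ² = 2/21  (sign -1)
combine: 4πI² = 105·3/35·2/21 = 6/7
take √, sign +1: I = 0.26116903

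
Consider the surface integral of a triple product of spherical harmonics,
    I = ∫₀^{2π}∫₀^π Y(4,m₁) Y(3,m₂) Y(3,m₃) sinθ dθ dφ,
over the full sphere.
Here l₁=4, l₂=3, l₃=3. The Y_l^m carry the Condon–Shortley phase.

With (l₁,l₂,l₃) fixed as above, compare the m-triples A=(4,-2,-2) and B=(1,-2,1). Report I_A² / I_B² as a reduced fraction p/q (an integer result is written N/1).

35/16

Same 4,3,3: normalisation and zero-m 3j drop out of the ratio.
A: Δ: 4! 4! 2! / 11! → 1/34650; sum: t=0:+1/576 = 1/576; 3j²(4 3 3; 4 -2 -2) = Δ·Π!·Σ² = 5/99  (sign -1)
B: Δ: 4! 4! 2! / 11! → 1/34650; sum: t=0:+1/144 t=1:−1/48 = -1/72; 3j²(4 3 3; 1 -2 1) = Δ·Π!·Σ² = 16/693  (sign -1)
I_A²/I_B² = (5/99)/(16/693) = 35/16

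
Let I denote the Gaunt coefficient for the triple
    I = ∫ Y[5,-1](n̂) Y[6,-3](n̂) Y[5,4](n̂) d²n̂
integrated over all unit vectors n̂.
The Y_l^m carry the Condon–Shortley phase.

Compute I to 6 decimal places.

-0.020582

Rules hold: Σm=0, L=16 even, 1≤5≤11.
N = 11·13·11 = 1573
Δ = 6!·4!·6!/17! = 1/28588560
Racah Σ t=1..5: t=1:−1/345600 t=2:+1/13824 t=3:−1/5184 t=4:+1/13824 t=5:−1/345600 = -7/129600
⇒ 3j(5 6 5; 0 0 0)² = 80/7293, sgn +1
Racah Σ t=2..3: t=2:+1/138240 t=3:−1/155520 = 1/1244160
⇒ 3j(5 6 5; -1 -3 4)² = 3/9724, sgn -1
4πI² = N·(3j₀)²·(3jₘ)² = 20/3757
I = -1·√(0.0053234/4π) = -0.02058209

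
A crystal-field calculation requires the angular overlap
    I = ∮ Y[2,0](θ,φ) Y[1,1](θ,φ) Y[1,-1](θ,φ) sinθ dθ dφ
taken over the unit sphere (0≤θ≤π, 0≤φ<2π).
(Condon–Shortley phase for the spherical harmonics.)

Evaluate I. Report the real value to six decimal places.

0.126157

m-sum 0 ✓  L=4 even ✓  1≤1≤3 ✓
Π(2lᵢ+1) = 5×3×3 = 45
triangle coeff Δ(2,1,1) = 1/30
Σ_t [1,1]: t=1:−1/1 = -1/1
(3j)²=2/15 [(2 1 1; 0 0 0)], sign=+1
Σ_t [2,2]: t=2:+1/4 = 1/4
(3j)²=1/30 [(2 1 1; 0 1 -1)], sign=+1
⇒ 4πI² = 1/5
I = (+1)√(1/5/(4π)) = 0.12615663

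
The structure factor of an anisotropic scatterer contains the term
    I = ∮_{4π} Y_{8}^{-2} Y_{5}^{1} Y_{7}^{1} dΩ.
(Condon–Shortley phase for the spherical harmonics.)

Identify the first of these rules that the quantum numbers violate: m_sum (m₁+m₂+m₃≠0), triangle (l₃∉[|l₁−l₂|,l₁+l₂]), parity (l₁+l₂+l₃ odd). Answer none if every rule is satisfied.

none

azimuthal sum: -2 + 1 + 1 = 0  ✓
3 ≤ 7 ≤ 13 (triangle on l)  ✓
L = 8 + 5 + 7 = 20 (even)  ✓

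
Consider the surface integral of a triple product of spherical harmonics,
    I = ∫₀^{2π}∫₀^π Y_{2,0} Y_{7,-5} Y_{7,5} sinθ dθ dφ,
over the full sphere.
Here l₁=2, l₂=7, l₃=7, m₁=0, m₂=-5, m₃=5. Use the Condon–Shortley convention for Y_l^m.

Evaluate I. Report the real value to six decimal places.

0.054230

m-sum 0 ✓  L=16 even ✓  5≤7≤9 ✓
Π(2lᵢ+1) = 5×15×15 = 1125
triangle coeff Δ(2,7,7) = 1/185640
Σ_t [0,2]: t=0:+1/2419200 t=1:−1/518400 t=2:+1/2419200 = -1/907200
(3j)²=56/3315 [(2 7 7; 0 0 0)], sign=+1
Σ_t [0,2]: t=0:+1/29030400 t=1:−1/39916800 t=2:+1/1916006400 = 19/1916006400
(3j)²=361/185640 [(2 7 7; 0 -5 5)], sign=+1
⇒ 4πI² = 1805/48841
I = (+1)√(1805/48841/(4π)) = 0.05423022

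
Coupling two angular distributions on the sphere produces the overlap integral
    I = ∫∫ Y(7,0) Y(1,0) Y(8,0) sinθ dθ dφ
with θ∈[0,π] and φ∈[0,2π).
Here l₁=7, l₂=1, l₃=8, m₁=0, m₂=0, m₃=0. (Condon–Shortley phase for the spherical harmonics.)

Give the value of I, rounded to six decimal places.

0.244780

Checks pass: Σm=0; 16 even; l₃=8∈[6,8].
(2·7+1)(2·1+1)(2·8+1) = 765
Δ: 0! 14! 2! / 17! → 1/2040
sum: t=0:+1/25401600 = 1/25401600
3j²(7 1 8; 0 0 0) = Δ·Π!·Σ² = 8/255  (sign +1)
(m-triple is (0,0,0) — same symbol as above.)
combine: 4πI² = 765·8/255·8/255 = 64/85
take √, sign +1: I = 0.24477981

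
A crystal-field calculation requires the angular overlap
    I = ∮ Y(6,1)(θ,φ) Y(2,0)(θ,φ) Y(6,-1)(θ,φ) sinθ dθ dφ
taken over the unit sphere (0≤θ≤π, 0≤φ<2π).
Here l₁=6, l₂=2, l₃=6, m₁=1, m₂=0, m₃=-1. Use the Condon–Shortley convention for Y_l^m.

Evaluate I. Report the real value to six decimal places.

m-sum 0 ✓  L=14 even ✓  4≤6≤8 ✓
Π(2lᵢ+1) = 13×5×13 = 845
triangle coeff Δ(6,2,6) = 1/90090
Σ_t [0,2]: t=0:+1/69120 t=1:−1/14400 t=2:+1/69120 = -7/172800
(3j)²=14/715 [(6 2 6; 0 0 0)], sign=-1
Σ_t [0,2]: t=0:+1/57600 t=1:−1/17280 t=2:+1/120960 = -13/403200
(3j)²=13/770 [(6 2 6; 1 0 -1)], sign=+1
⇒ 4πI² = 169/605
I = (-1)√(169/605/(4π)) = -0.14909419

-0.149094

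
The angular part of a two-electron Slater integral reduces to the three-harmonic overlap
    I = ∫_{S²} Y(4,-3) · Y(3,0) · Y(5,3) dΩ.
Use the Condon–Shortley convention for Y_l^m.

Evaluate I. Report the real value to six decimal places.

0.103862

Rules hold: Σm=0, L=12 even, 1≤5≤7.
N = 9·7·11 = 693
Δ = 2!·6!·4!/13! = 1/180180
Racah Σ t=0..2: t=0:+1/576 t=1:−1/144 t=2:+1/576 = -1/288
⇒ 3j(4 3 5; 0 0 0)² = 20/1001, sgn +1
Racah Σ t=1..2: t=1:−1/2880 t=2:+1/1440 = 1/2880
⇒ 3j(4 3 5; -3 0 3)² = 7/715, sgn +1
4πI² = N·(3j₀)²·(3jₘ)² = 252/1859
I = +1·√(0.135557/4π) = 0.10386175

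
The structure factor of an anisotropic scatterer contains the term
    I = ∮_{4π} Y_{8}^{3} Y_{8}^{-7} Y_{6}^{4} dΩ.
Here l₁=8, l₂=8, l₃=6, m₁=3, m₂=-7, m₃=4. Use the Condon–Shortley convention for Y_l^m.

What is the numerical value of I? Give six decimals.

0.150215

Checks pass: Σm=0; 22 even; l₃=6∈[0,16].
(2·8+1)(2·8+1)(2·6+1) = 3757
Δ: 10! 6! 6! / 23! → 1/13742520792
sum: t=2:+1/41803776000 t=3:−1/435456000 t=4:+1/39813120 t=5:−1/18662400 t=6:+1/39813120 t=7:−1/435456000 t=8:+1/41803776000 = -11/1393459200
3j²(8 8 6; 0 0 0) = Δ·Π!·Σ² = 600/96577  (sign -1)
sum: t=0:+1/52254720000 t=1:−1/12541132800 = -19/313528320000
3j²(8 8 6; 3 -7 4) = Δ·Π!·Σ² = 19/1564  (sign -1)
combine: 4πI² = 3757·600/96577·19/1564 = 150/529
take √, sign +1: I = 0.15021485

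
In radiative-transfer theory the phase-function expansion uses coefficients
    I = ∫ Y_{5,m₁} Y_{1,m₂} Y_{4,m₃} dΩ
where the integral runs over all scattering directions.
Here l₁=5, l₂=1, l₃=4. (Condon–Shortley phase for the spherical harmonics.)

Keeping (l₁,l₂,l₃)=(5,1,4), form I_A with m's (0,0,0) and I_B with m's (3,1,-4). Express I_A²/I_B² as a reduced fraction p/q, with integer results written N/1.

25/1

Shared (l₁,l₂,l₃)=(5,1,4): N and (l;000)² cancel in I_A²/I_B².
A: Δ = 2!·8!·0!/11! = 1/495; Racah Σ t=1..1: t=1:−1/576 = -1/576; ⇒ 3j(5 1 4; 0 0 0)² = 5/99, sgn -1
B: Δ = 2!·8!·0!/11! = 1/495; Racah Σ t=2..2: t=2:+1/80640 = 1/80640; ⇒ 3j(5 1 4; 3 1 -4)² = 1/495, sgn +1
I_A²/I_B² = (5/99)/(1/495) = 25/1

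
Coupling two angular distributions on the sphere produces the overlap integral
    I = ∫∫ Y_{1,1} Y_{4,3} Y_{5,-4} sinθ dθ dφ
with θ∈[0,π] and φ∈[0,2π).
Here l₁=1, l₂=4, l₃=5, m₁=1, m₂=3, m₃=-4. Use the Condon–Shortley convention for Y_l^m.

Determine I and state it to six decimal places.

0.294638

Rules hold: Σm=0, L=10 even, 3≤5≤5.
N = 3·9·11 = 297
Δ = 0!·2!·8!/11! = 1/495
Racah Σ t=0..0: t=0:+1/576 = 1/576
⇒ 3j(1 4 5; 0 0 0)² = 5/99, sgn -1
Racah Σ t=0..0: t=0:+1/10080 = 1/10080
⇒ 3j(1 4 5; 1 3 -4)² = 4/55, sgn -1
4πI² = N·(3j₀)²·(3jₘ)² = 12/11
I = +1·√(1.09091/4π) = 0.29463840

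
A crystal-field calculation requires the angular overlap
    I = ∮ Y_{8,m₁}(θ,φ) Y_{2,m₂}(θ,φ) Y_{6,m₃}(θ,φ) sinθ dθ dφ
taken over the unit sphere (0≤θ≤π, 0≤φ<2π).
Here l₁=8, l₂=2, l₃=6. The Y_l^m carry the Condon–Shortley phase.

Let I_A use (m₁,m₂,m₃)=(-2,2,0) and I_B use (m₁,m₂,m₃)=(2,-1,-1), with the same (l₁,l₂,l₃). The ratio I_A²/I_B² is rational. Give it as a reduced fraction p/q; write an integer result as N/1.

Shared (l₁,l₂,l₃)=(8,2,6): N and (l;000)² cancel in I_A²/I_B².
A: Δ = 4!·12!·0!/17! = 1/30940; Racah Σ t=4..4: t=4:+1/12441600 = 1/12441600; ⇒ 3j(8 2 6; -2 2 0)² = 3/442, sgn +1
B: Δ = 4!·12!·0!/17! = 1/30940; Racah Σ t=1..1: t=1:−1/3628800 = -1/3628800; ⇒ 3j(8 2 6; 2 -1 -1)² = 36/1547, sgn +1
I_A²/I_B² = (3/442)/(36/1547) = 7/24

7/24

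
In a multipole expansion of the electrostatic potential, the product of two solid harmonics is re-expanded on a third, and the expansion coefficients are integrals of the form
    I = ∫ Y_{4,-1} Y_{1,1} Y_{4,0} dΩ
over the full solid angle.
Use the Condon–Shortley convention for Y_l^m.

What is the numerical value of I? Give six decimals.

l₁+l₂+l₃=9 is odd: 3j(l;000)=0 ⇒ I=0

0.000000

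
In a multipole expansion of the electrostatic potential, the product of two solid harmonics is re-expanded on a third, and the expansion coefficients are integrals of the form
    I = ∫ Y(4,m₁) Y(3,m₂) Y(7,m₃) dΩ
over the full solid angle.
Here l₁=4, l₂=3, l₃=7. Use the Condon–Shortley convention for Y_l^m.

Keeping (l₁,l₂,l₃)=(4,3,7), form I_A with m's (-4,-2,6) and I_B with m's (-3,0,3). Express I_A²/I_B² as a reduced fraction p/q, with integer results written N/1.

429/160

Same 4,3,7: normalisation and zero-m 3j drop out of the ratio.
A: Δ: 0! 8! 6! / 15! → 1/45045; sum: t=0:+1/4838400 = 1/4838400; 3j²(4 3 7; -4 -2 6) = Δ·Π!·Σ² = 1/35  (sign -1)
B: Δ: 0! 8! 6! / 15! → 1/45045; sum: t=0:+1/181440 = 1/181440; 3j²(4 3 7; -3 0 3) = Δ·Π!·Σ² = 32/3003  (sign +1)
I_A²/I_B² = (1/35)/(32/3003) = 429/160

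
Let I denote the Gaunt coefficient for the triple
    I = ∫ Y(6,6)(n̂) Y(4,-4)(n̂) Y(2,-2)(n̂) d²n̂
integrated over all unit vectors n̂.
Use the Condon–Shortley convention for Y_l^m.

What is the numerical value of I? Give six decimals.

0.353849

Rules hold: Σm=0, L=12 even, 2≤2≤10.
N = 13·9·5 = 585
Δ = 8!·4!·0!/13! = 1/6435
Racah Σ t=4..4: t=4:+1/2304 = 1/2304
⇒ 3j(6 4 2; 0 0 0)² = 5/143, sgn +1
Racah Σ t=0..0: t=0:+1/967680 = 1/967680
⇒ 3j(6 4 2; 6 -4 -2)² = 1/13, sgn +1
4πI² = N·(3j₀)²·(3jₘ)² = 225/143
I = +1·√(1.57343/4π) = 0.35384927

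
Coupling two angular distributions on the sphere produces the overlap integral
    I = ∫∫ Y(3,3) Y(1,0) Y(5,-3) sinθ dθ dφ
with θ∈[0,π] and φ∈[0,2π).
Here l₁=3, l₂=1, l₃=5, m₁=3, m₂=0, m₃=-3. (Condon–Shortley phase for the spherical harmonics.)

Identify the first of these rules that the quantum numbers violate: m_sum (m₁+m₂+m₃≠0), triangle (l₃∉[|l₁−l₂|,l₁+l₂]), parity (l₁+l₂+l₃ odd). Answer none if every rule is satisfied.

m₁+m₂+m₃ = 3 + 0 − 3 = 0  ✓
triangle: |3−1|=2 ≤ l₃=5 ≤ 3+1=4  ✗
parity: l₁+l₂+l₃ = 9 is odd

triangle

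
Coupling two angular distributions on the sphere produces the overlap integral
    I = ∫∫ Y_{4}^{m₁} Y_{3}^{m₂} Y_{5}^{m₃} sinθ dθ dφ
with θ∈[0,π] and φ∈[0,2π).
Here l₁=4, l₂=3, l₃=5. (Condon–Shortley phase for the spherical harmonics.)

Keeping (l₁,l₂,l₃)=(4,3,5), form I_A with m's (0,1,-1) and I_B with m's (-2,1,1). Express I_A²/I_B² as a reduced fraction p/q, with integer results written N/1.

Same 4,3,5: normalisation and zero-m 3j drop out of the ratio.
A: Δ: 2! 6! 4! / 13! → 1/180180; sum: t=0:+1/2304 t=1:−1/216 t=2:+1/384 = -11/6912; 3j²(4 3 5; 0 1 -1) = Δ·Π!·Σ² = 11/1638  (sign -1)
B: Δ: 2! 6! 4! / 13! → 1/180180; sum: t=0:+1/34560 t=1:−1/720 t=2:+1/384 = 43/34560; 3j²(4 3 5; -2 1 1) = Δ·Π!·Σ² = 1849/180180  (sign +1)
I_A²/I_B² = (11/1638)/(1849/180180) = 1210/1849

1210/1849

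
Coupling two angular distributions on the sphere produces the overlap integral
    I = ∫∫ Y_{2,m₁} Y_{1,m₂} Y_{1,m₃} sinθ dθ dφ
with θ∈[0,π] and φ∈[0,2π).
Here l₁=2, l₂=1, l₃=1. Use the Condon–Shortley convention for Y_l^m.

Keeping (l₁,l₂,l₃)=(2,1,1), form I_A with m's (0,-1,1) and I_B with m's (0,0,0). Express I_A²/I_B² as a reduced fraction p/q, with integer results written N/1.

Shared (l₁,l₂,l₃)=(2,1,1): N and (l;000)² cancel in I_A²/I_B².
A: Δ = 2!·2!·0!/5! = 1/30; Racah Σ t=0..0: t=0:+1/4 = 1/4; ⇒ 3j(2 1 1; 0 -1 1)² = 1/30, sgn +1
B: Δ = 2!·2!·0!/5! = 1/30; Racah Σ t=1..1: t=1:−1/1 = -1/1; ⇒ 3j(2 1 1; 0 0 0)² = 2/15, sgn +1
I_A²/I_B² = (1/30)/(2/15) = 1/4

1/4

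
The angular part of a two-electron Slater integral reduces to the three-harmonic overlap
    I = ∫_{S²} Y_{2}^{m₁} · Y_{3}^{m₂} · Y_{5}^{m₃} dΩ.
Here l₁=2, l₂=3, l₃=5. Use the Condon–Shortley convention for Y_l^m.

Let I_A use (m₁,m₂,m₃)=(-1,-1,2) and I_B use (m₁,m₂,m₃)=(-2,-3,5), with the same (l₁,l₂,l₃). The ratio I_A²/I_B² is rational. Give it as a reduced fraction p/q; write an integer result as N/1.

Shared (l₁,l₂,l₃)=(2,3,5): N and (l;000)² cancel in I_A²/I_B².
A: Δ = 0!·4!·6!/11! = 1/2310; Racah Σ t=0..0: t=0:+1/288 = 1/288; ⇒ 3j(2 3 5; -1 -1 2)² = 1/22, sgn -1
B: Δ = 0!·4!·6!/11! = 1/2310; Racah Σ t=0..0: t=0:+1/17280 = 1/17280; ⇒ 3j(2 3 5; -2 -3 5)² = 1/11, sgn +1
I_A²/I_B² = (1/22)/(1/11) = 1/2

1/2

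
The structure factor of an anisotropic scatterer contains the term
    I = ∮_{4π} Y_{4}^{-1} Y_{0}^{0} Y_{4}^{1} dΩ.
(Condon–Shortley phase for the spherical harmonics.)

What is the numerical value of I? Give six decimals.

Rules hold: Σm=0, L=8 even, 4≤4≤4.
N = 9·1·9 = 81
Δ = 0!·8!·0!/9! = 1/9
Racah Σ t=0..0: t=0:+1/576 = 1/576
⇒ 3j(4 0 4; 0 0 0)² = 1/9, sgn +1
Racah Σ t=0..0: t=0:+1/720 = 1/720
⇒ 3j(4 0 4; -1 0 1)² = 1/9, sgn -1
4πI² = N·(3j₀)²·(3jₘ)² = 1/1
I = -1·√(1/4π) = -0.28209479

-0.282095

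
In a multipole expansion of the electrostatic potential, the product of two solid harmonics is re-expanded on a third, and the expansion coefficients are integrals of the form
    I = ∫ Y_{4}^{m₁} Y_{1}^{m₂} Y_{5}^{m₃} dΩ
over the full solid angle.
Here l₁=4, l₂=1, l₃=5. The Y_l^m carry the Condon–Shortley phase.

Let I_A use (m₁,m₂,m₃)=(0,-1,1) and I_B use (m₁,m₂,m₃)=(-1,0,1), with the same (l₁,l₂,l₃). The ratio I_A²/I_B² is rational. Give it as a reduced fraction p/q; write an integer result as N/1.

5/8

Same 4,1,5: normalisation and zero-m 3j drop out of the ratio.
A: Δ: 0! 8! 2! / 11! → 1/495; sum: t=0:+1/1152 = 1/1152; 3j²(4 1 5; 0 -1 1) = Δ·Π!·Σ² = 1/33  (sign +1)
B: Δ: 0! 8! 2! / 11! → 1/495; sum: t=0:+1/720 = 1/720; 3j²(4 1 5; -1 0 1) = Δ·Π!·Σ² = 8/165  (sign +1)
I_A²/I_B² = (1/33)/(8/165) = 5/8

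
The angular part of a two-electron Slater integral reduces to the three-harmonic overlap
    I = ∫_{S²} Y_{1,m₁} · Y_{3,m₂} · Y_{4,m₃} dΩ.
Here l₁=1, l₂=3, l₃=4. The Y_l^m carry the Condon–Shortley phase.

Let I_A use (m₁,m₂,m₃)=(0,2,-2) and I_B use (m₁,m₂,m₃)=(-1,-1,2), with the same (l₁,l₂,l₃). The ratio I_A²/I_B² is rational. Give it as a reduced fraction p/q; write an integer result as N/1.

4/5

Same 1,3,4: normalisation and zero-m 3j drop out of the ratio.
A: Δ: 0! 2! 6! / 9! → 1/252; sum: t=0:+1/120 = 1/120; 3j²(1 3 4; 0 2 -2) = Δ·Π!·Σ² = 1/21  (sign +1)
B: Δ: 0! 2! 6! / 9! → 1/252; sum: t=0:+1/96 = 1/96; 3j²(1 3 4; -1 -1 2) = Δ·Π!·Σ² = 5/84  (sign +1)
I_A²/I_B² = (1/21)/(5/84) = 4/5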